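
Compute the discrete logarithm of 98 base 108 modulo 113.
84

Baby-step giant-step with step n = ⌈√113⌉ = 11.
Baby steps 108^j mod 113 (j:value) for j=0..10: 0:1, 1:108, 2:25, 3:101, 4:60, 5:39, 6:31, 7:71, 8:97, 9:80, 10:52.
Giant-step multiplier: 108^(-11) ≡ 108^(112-11) = 108^101 ≡ 103 (mod 113).
Giant steps γ_i = 98·103^i mod 113: γ_0=98, γ_1=37, γ_2=82, γ_3=84, γ_4=64, γ_5=38, γ_6=72, γ_7=71 (in table at j=7).
x = i·n + j = 7·11 + 7 = 84.
Check: 108^84 ≡ 98 (mod 113).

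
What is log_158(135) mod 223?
70

Baby-step giant-step with step n = ⌈√223⌉ = 15.
Baby steps 158^j mod 223 (j:value) for j=0..14: 0:1, 1:158, 2:211, 3:111, 4:144, 5:6, 6:56, 7:151, 8:220, 9:195, 10:36, 11:113, 12:14, 13:205, 14:55.
Giant-step multiplier: 158^(-15) ≡ 158^(222-15) = 158^207 ≡ 191 (mod 223).
Giant steps γ_i = 135·191^i mod 223: γ_0=135, γ_1=140, γ_2=203, γ_3=194, γ_4=36 (in table at j=10).
x = i·n + j = 4·15 + 10 = 70.
Check: 158^70 ≡ 135 (mod 223).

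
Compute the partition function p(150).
40853235313

p(n) counts ways to write n as a sum of positive integers (order ignored).
Euler's pentagonal recurrence: p(k) = p(k-1) + p(k-2) - p(k-5) - p(k-7) + p(k-12) + p(k-15) - ... (offsets j(3j∓1)/2, signs ++--, p(0)=1, p(<0)=0).
DP table for k = 0..149: p(0)=1, p(1)=1, p(2)=2, p(3)=3, p(4)=5, p(5)=7, p(6)=11, p(7)=15, p(8)=22, p(9)=30, p(10)=42, p(11)=56, p(12)=77, p(13)=101, p(14)=135, p(15)=176, p(16)=231, p(17)=297, p(18)=385, p(19)=490, p(20)=627, p(21)=792, p(22)=1002, p(23)=1255, p(24)=1575, p(25)=1958, p(26)=2436, p(27)=3010, p(28)=3718, p(29)=4565, p(30)=5604, p(31)=6842, p(32)=8349, p(33)=10143, p(34)=12310, p(35)=14883, p(36)=17977, p(37)=21637, p(38)=26015, p(39)=31185, p(40)=37338, p(41)=44583, p(42)=53174, p(43)=63261, p(44)=75175, p(45)=89134, p(46)=105558, p(47)=124754, p(48)=147273, p(49)=173525, p(50)=204226, p(51)=239943, p(52)=281589, p(53)=329931, p(54)=386155, p(55)=451276, p(56)=526823, p(57)=614154, p(58)=715220, p(59)=831820, p(60)=966467, p(61)=1121505, p(62)=1300156, p(63)=1505499, p(64)=1741630, p(65)=2012558, p(66)=2323520, p(67)=2679689, p(68)=3087735, p(69)=3554345, p(70)=4087968, p(71)=4697205, p(72)=5392783, p(73)=6185689, p(74)=7089500, p(75)=8118264, p(76)=9289091, p(77)=10619863, p(78)=12132164, p(79)=13848650, p(80)=15796476, p(81)=18004327, p(82)=20506255, p(83)=23338469, p(84)=26543660, p(85)=30167357, p(86)=34262962, p(87)=38887673, p(88)=44108109, p(89)=49995925, p(90)=56634173, p(91)=64112359, p(92)=72533807, p(93)=82010177, p(94)=92669720, p(95)=104651419, p(96)=118114304, p(97)=133230930, p(98)=150198136, p(99)=169229875, p(100)=190569292, p(101)=214481126, p(102)=241265379, p(103)=271248950, p(104)=304801365, p(105)=342325709, p(106)=384276336, p(107)=431149389, p(108)=483502844, p(109)=541946240, p(110)=607163746, p(111)=679903203, p(112)=761002156, p(113)=851376628, p(114)=952050665, p(115)=1064144451, p(116)=1188908248, p(117)=1327710076, p(118)=1482074143, p(119)=1653668665, p(120)=1844349560, p(121)=2056148051, p(122)=2291320912, p(123)=2552338241, p(124)=2841940500, p(125)=3163127352, p(126)=3519222692, p(127)=3913864295, p(128)=4351078600, p(129)=4835271870, p(130)=5371315400, p(131)=5964539504, p(132)=6620830889, p(133)=7346629512, p(134)=8149040695, p(135)=9035836076, p(136)=10015581680, p(137)=11097645016, p(138)=12292341831, p(139)=13610949895, p(140)=15065878135, p(141)=16670689208, p(142)=18440293320, p(143)=20390982757, p(144)=22540654445, p(145)=24908858009, p(146)=27517052599, p(147)=30388671978, p(148)=33549419497, p(149)=37027355200.
Final step: p(150) = p(149) + p(148) - p(145) - p(143) + p(138) + p(135) - p(128) - p(124) + p(115) + p(110) - p(99) - p(93) + p(80) + p(73) - p(58) - p(50) + p(33) + p(24) - p(5)
= 37027355200 + 33549419497 - 24908858009 - 20390982757 + 12292341831 + 9035836076 - 4351078600 - 2841940500 + 1064144451 + 607163746 - 169229875 - 82010177 + 15796476 + 6185689 - 715220 - 204226 + 10143 + 1575 - 7
= 40853235313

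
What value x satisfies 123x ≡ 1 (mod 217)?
30

gcd(123, 217) = 1, so the inverse exists.
Extended Euclidean algorithm on (217, 123):
217 = 1 × 123 + 94  ⟹  94 = (1)·217 + (-1)·123
123 = 1 × 94 + 29  ⟹  29 = (-1)·217 + (2)·123
94 = 3 × 29 + 7  ⟹  7 = (4)·217 + (-7)·123
29 = 4 × 7 + 1  ⟹  1 = (-17)·217 + (30)·123
So (30)·123 ≡ 1 (mod 217), i.e. 123^(-1) ≡ 30 (mod 217).
Check: 123 × 30 = 3690 ≡ 1 (mod 217)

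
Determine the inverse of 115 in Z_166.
13

gcd(115, 166) = 1, so the inverse exists.
Extended Euclidean algorithm on (166, 115):
166 = 1 × 115 + 51  ⟹  51 = (1)·166 + (-1)·115
115 = 2 × 51 + 13  ⟹  13 = (-2)·166 + (3)·115
51 = 3 × 13 + 12  ⟹  12 = (7)·166 + (-10)·115
13 = 1 × 12 + 1  ⟹  1 = (-9)·166 + (13)·115
So (13)·115 ≡ 1 (mod 166), i.e. 115^(-1) ≡ 13 (mod 166).
Check: 115 × 13 = 1495 ≡ 1 (mod 166)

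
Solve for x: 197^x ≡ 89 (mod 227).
54

Baby-step giant-step with step n = ⌈√227⌉ = 16.
Baby steps 197^j mod 227 (j:value) for j=0..15: 0:1, 1:197, 2:219, 3:13, 4:64, 5:123, 6:169, 7:151, 8:10, 9:154, 10:147, 11:130, 12:186, 13:95, 14:101, 15:148.
Giant-step multiplier: 197^(-16) ≡ 197^(226-16) = 197^210 ≡ 84 (mod 227).
Giant steps γ_i = 89·84^i mod 227: γ_0=89, γ_1=212, γ_2=102, γ_3=169 (in table at j=6).
x = i·n + j = 3·16 + 6 = 54.
Check: 197^54 ≡ 89 (mod 227).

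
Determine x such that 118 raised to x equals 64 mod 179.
52

Baby-step giant-step with step n = ⌈√179⌉ = 14.
Baby steps 118^j mod 179 (j:value) for j=0..13: 0:1, 1:118, 2:141, 3:170, 4:12, 5:163, 6:81, 7:71, 8:144, 9:166, 10:77, 11:136, 12:117, 13:23.
Giant-step multiplier: 118^(-14) ≡ 118^(178-14) = 118^164 ≡ 142 (mod 179).
Giant steps γ_i = 64·142^i mod 179: γ_0=64, γ_1=138, γ_2=85, γ_3=77 (in table at j=10).
x = i·n + j = 3·14 + 10 = 52.
Check: 118^52 ≡ 64 (mod 179).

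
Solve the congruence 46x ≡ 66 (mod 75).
x ≡ 21 (mod 75)

gcd(46, 75) = 1, which divides 66, so solutions exist.
Find 46^(-1) mod 75 by the extended Euclidean algorithm:
75 = 1 × 46 + 29  ⟹  29 = (1)·75 + (-1)·46
46 = 1 × 29 + 17  ⟹  17 = (-1)·75 + (2)·46
29 = 1 × 17 + 12  ⟹  12 = (2)·75 + (-3)·46
17 = 1 × 12 + 5  ⟹  5 = (-3)·75 + (5)·46
12 = 2 × 5 + 2  ⟹  2 = (8)·75 + (-13)·46
5 = 2 × 2 + 1  ⟹  1 = (-19)·75 + (31)·46
So (31)·46 ≡ 1 (mod 75), i.e. 46^(-1) ≡ 31 (mod 75).
x ≡ 31 × 66 = 2046 ≡ 21 (mod 75).
Check: 46 × 21 = 966 ≡ 66 (mod 75).
Unique solution: x ≡ 21 (mod 75)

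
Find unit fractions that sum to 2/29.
1/15 + 1/435

Greedy algorithm:
2/29: ceiling(29/2) = 15, use 1/15
1/435: ceiling(435/1) = 435, use 1/435
Result: 2/29 = 1/15 + 1/435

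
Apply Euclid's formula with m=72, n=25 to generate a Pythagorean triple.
(4559, 3600, 5809)

Euclid's formula: a = m² - n², b = 2mn, c = m² + n²
m = 72, n = 25
a = 72² - 25² = 5184 - 625 = 4559
b = 2 × 72 × 25 = 3600
c = 72² + 25² = 5184 + 625 = 5809
Verification: 4559² + 3600² = 20784481 + 12960000 = 33744481 = 5809² ✓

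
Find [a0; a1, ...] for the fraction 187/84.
[2; 4, 2, 2, 1, 2]

Euclidean algorithm steps:
187 = 2 × 84 + 19
84 = 4 × 19 + 8
19 = 2 × 8 + 3
8 = 2 × 3 + 2
3 = 1 × 2 + 1
2 = 2 × 1 + 0
Continued fraction: [2; 4, 2, 2, 1, 2]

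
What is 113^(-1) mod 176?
81

gcd(113, 176) = 1, so the inverse exists.
Extended Euclidean algorithm on (176, 113):
176 = 1 × 113 + 63  ⟹  63 = (1)·176 + (-1)·113
113 = 1 × 63 + 50  ⟹  50 = (-1)·176 + (2)·113
63 = 1 × 50 + 13  ⟹  13 = (2)·176 + (-3)·113
50 = 3 × 13 + 11  ⟹  11 = (-7)·176 + (11)·113
13 = 1 × 11 + 2  ⟹  2 = (9)·176 + (-14)·113
11 = 5 × 2 + 1  ⟹  1 = (-52)·176 + (81)·113
So (81)·113 ≡ 1 (mod 176), i.e. 113^(-1) ≡ 81 (mod 176).
Check: 113 × 81 = 9153 ≡ 1 (mod 176)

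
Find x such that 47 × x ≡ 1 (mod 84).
59

gcd(47, 84) = 1, so the inverse exists.
Extended Euclidean algorithm on (84, 47):
84 = 1 × 47 + 37  ⟹  37 = (1)·84 + (-1)·47
47 = 1 × 37 + 10  ⟹  10 = (-1)·84 + (2)·47
37 = 3 × 10 + 7  ⟹  7 = (4)·84 + (-7)·47
10 = 1 × 7 + 3  ⟹  3 = (-5)·84 + (9)·47
7 = 2 × 3 + 1  ⟹  1 = (14)·84 + (-25)·47
So (-25)·47 ≡ 1 (mod 84), i.e. 47^(-1) ≡ -25 ≡ 59 (mod 84).
Check: 47 × 59 = 2773 ≡ 1 (mod 84)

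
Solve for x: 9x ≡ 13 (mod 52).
x ≡ 13 (mod 52)

gcd(9, 52) = 1, which divides 13, so solutions exist.
Find 9^(-1) mod 52 by the extended Euclidean algorithm:
52 = 5 × 9 + 7  ⟹  7 = (1)·52 + (-5)·9
9 = 1 × 7 + 2  ⟹  2 = (-1)·52 + (6)·9
7 = 3 × 2 + 1  ⟹  1 = (4)·52 + (-23)·9
So (-23)·9 ≡ 1 (mod 52), i.e. 9^(-1) ≡ -23 ≡ 29 (mod 52).
x ≡ 29 × 13 = 377 ≡ 13 (mod 52).
Check: 9 × 13 = 117 ≡ 13 (mod 52).
Unique solution: x ≡ 13 (mod 52)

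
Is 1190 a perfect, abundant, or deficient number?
abundant

Proper divisors of 1190: sum = 1 + 2 + 5 + 7 + 10 + 14 + 17 + 34 + 35 + 70 + 85 + 119 + 170 + 238 + 595 = 1402
Since 1402 > 1190, 1190 is abundant.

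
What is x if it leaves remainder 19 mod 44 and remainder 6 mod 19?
63

Using Chinese Remainder Theorem:
M = 44 × 19 = 836
M1 = 19, M2 = 44
y1 = 19^(-1) mod 44 = 7
y2 = 44^(-1) mod 19 = 16
x = (19×19×7 + 6×44×16) mod 836 = 63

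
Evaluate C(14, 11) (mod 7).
0

Using Lucas' theorem:
Write n=14 and k=11 in base 7:
n in base 7: [2, 0]
k in base 7: [1, 4]
C(14,11) mod 7 = ∏ C(n_i, k_i) mod 7
Digit binomials (mod 7): C(2,1) = 2; C(0,4) = 0 (k_i > n_i)
Product: 2 × 0 = 0 ≡ 0 (mod 7)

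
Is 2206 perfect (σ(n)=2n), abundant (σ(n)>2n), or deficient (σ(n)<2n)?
deficient

Proper divisors of 2206: sum = 1 + 2 + 1103 = 1106
Since 1106 < 2206, 2206 is deficient.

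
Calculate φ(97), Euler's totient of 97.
96

97 = 97
φ(n) = n × ∏(1 - 1/p) for each prime p dividing n
φ(97) = 97 × (1 - 1/97) = 96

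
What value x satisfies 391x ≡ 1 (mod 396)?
79

gcd(391, 396) = 1, so the inverse exists.
Extended Euclidean algorithm on (396, 391):
396 = 1 × 391 + 5  ⟹  5 = (1)·396 + (-1)·391
391 = 78 × 5 + 1  ⟹  1 = (-78)·396 + (79)·391
So (79)·391 ≡ 1 (mod 396), i.e. 391^(-1) ≡ 79 (mod 396).
Check: 391 × 79 = 30889 ≡ 1 (mod 396)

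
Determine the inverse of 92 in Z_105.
8

gcd(92, 105) = 1, so the inverse exists.
Extended Euclidean algorithm on (105, 92):
105 = 1 × 92 + 13  ⟹  13 = (1)·105 + (-1)·92
92 = 7 × 13 + 1  ⟹  1 = (-7)·105 + (8)·92
So (8)·92 ≡ 1 (mod 105), i.e. 92^(-1) ≡ 8 (mod 105).
Check: 92 × 8 = 736 ≡ 1 (mod 105)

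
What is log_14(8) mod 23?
16

Baby-step giant-step with step n = ⌈√23⌉ = 5.
Baby steps 14^j mod 23 (j:value) for j=0..4: 0:1, 1:14, 2:12, 3:7, 4:6.
Giant-step multiplier: 14^(-5) ≡ 14^(22-5) = 14^17 ≡ 20 (mod 23).
Giant steps γ_i = 8·20^i mod 23: γ_0=8, γ_1=22, γ_2=3, γ_3=14 (in table at j=1).
x = i·n + j = 3·5 + 1 = 16.
Check: 14^16 ≡ 8 (mod 23).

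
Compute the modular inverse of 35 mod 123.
116

gcd(35, 123) = 1, so the inverse exists.
Extended Euclidean algorithm on (123, 35):
123 = 3 × 35 + 18  ⟹  18 = (1)·123 + (-3)·35
35 = 1 × 18 + 17  ⟹  17 = (-1)·123 + (4)·35
18 = 1 × 17 + 1  ⟹  1 = (2)·123 + (-7)·35
So (-7)·35 ≡ 1 (mod 123), i.e. 35^(-1) ≡ -7 ≡ 116 (mod 123).
Check: 35 × 116 = 4060 ≡ 1 (mod 123)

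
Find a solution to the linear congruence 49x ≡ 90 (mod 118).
x ≡ 50 (mod 118)

gcd(49, 118) = 1, which divides 90, so solutions exist.
Find 49^(-1) mod 118 by the extended Euclidean algorithm:
118 = 2 × 49 + 20  ⟹  20 = (1)·118 + (-2)·49
49 = 2 × 20 + 9  ⟹  9 = (-2)·118 + (5)·49
20 = 2 × 9 + 2  ⟹  2 = (5)·118 + (-12)·49
9 = 4 × 2 + 1  ⟹  1 = (-22)·118 + (53)·49
So (53)·49 ≡ 1 (mod 118), i.e. 49^(-1) ≡ 53 (mod 118).
x ≡ 53 × 90 = 4770 ≡ 50 (mod 118).
Check: 49 × 50 = 2450 ≡ 90 (mod 118).
Unique solution: x ≡ 50 (mod 118)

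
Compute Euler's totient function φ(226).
112

226 = 2 × 113
φ(n) = n × ∏(1 - 1/p) for each prime p dividing n
φ(226) = 226 × (1 - 1/2) × (1 - 1/113) = 112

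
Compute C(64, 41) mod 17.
14

Using Lucas' theorem:
Write n=64 and k=41 in base 17:
n in base 17: [3, 13]
k in base 17: [2, 7]
C(64,41) mod 17 = ∏ C(n_i, k_i) mod 17
Digit binomials (mod 17): C(3,2) = 3; C(13,7) = 1716 ≡ 16
Product: 3 × 16 = 48 ≡ 14 (mod 17)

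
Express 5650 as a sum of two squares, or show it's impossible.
5² + 75² (a=5, b=75)

Factorization: 5650 = 2 × 5^2 × 113
By Fermat: n is sum of two squares iff every prime p ≡ 3 (mod 4) appears to even power.
All primes ≡ 3 (mod 4) appear to even power.
Search a = 0, 1, 2, … for 5650 - a² a perfect square: first hit at a = 5: 5650 - 25 = 5625 = 75².
5650 = 5² + 75² = 25 + 5625 ✓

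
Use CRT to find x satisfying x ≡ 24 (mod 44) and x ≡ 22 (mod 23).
68

Using Chinese Remainder Theorem:
M = 44 × 23 = 1012
M1 = 23, M2 = 44
y1 = 23^(-1) mod 44 = 23
y2 = 44^(-1) mod 23 = 11
x = (24×23×23 + 22×44×11) mod 1012 = 68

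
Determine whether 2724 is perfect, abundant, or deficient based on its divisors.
abundant

Proper divisors of 2724: sum = 1 + 2 + 3 + 4 + 6 + 12 + 227 + 454 + 681 + 908 + 1362 = 3660
Since 3660 > 2724, 2724 is abundant.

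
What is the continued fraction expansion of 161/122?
[1; 3, 7, 1, 4]

Euclidean algorithm steps:
161 = 1 × 122 + 39
122 = 3 × 39 + 5
39 = 7 × 5 + 4
5 = 1 × 4 + 1
4 = 4 × 1 + 0
Continued fraction: [1; 3, 7, 1, 4]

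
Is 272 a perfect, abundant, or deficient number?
abundant

Proper divisors of 272: sum = 1 + 2 + 4 + 8 + 16 + 17 + 34 + 68 + 136 = 286
Since 286 > 272, 272 is abundant.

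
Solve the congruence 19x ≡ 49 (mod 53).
x ≡ 50 (mod 53)

gcd(19, 53) = 1, which divides 49, so solutions exist.
Find 19^(-1) mod 53 by the extended Euclidean algorithm:
53 = 2 × 19 + 15  ⟹  15 = (1)·53 + (-2)·19
19 = 1 × 15 + 4  ⟹  4 = (-1)·53 + (3)·19
15 = 3 × 4 + 3  ⟹  3 = (4)·53 + (-11)·19
4 = 1 × 3 + 1  ⟹  1 = (-5)·53 + (14)·19
So (14)·19 ≡ 1 (mod 53), i.e. 19^(-1) ≡ 14 (mod 53).
x ≡ 14 × 49 = 686 ≡ 50 (mod 53).
Check: 19 × 50 = 950 ≡ 49 (mod 53).
Unique solution: x ≡ 50 (mod 53)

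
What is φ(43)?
42

43 = 43
φ(n) = n × ∏(1 - 1/p) for each prime p dividing n
φ(43) = 43 × (1 - 1/43) = 42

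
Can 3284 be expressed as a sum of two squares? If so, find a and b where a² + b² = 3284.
28² + 50² (a=28, b=50)

Factorization: 3284 = 2^2 × 821
By Fermat: n is sum of two squares iff every prime p ≡ 3 (mod 4) appears to even power.
All primes ≡ 3 (mod 4) appear to even power.
Search a = 0, 1, 2, … for 3284 - a² a perfect square: first hit at a = 28: 3284 - 784 = 2500 = 50².
3284 = 28² + 50² = 784 + 2500 ✓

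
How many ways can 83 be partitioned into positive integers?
23338469

p(n) counts ways to write n as a sum of positive integers (order ignored).
Euler's pentagonal recurrence: p(k) = p(k-1) + p(k-2) - p(k-5) - p(k-7) + p(k-12) + p(k-15) - ... (offsets j(3j∓1)/2, signs ++--, p(0)=1, p(<0)=0).
DP table for k = 0..82: p(0)=1, p(1)=1, p(2)=2, p(3)=3, p(4)=5, p(5)=7, p(6)=11, p(7)=15, p(8)=22, p(9)=30, p(10)=42, p(11)=56, p(12)=77, p(13)=101, p(14)=135, p(15)=176, p(16)=231, p(17)=297, p(18)=385, p(19)=490, p(20)=627, p(21)=792, p(22)=1002, p(23)=1255, p(24)=1575, p(25)=1958, p(26)=2436, p(27)=3010, p(28)=3718, p(29)=4565, p(30)=5604, p(31)=6842, p(32)=8349, p(33)=10143, p(34)=12310, p(35)=14883, p(36)=17977, p(37)=21637, p(38)=26015, p(39)=31185, p(40)=37338, p(41)=44583, p(42)=53174, p(43)=63261, p(44)=75175, p(45)=89134, p(46)=105558, p(47)=124754, p(48)=147273, p(49)=173525, p(50)=204226, p(51)=239943, p(52)=281589, p(53)=329931, p(54)=386155, p(55)=451276, p(56)=526823, p(57)=614154, p(58)=715220, p(59)=831820, p(60)=966467, p(61)=1121505, p(62)=1300156, p(63)=1505499, p(64)=1741630, p(65)=2012558, p(66)=2323520, p(67)=2679689, p(68)=3087735, p(69)=3554345, p(70)=4087968, p(71)=4697205, p(72)=5392783, p(73)=6185689, p(74)=7089500, p(75)=8118264, p(76)=9289091, p(77)=10619863, p(78)=12132164, p(79)=13848650, p(80)=15796476, p(81)=18004327, p(82)=20506255.
Final step: p(83) = p(82) + p(81) - p(78) - p(76) + p(71) + p(68) - p(61) - p(57) + p(48) + p(43) - p(32) - p(26) + p(13) + p(6)
= 20506255 + 18004327 - 12132164 - 9289091 + 4697205 + 3087735 - 1121505 - 614154 + 147273 + 63261 - 8349 - 2436 + 101 + 11
= 23338469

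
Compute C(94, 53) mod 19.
13

Using Lucas' theorem:
Write n=94 and k=53 in base 19:
n in base 19: [4, 18]
k in base 19: [2, 15]
C(94,53) mod 19 = ∏ C(n_i, k_i) mod 19
Digit binomials (mod 19): C(4,2) = 6; C(18,15) = 816 ≡ 18
Product: 6 × 18 = 108 ≡ 13 (mod 19)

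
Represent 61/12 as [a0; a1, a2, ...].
[5; 12]

Euclidean algorithm steps:
61 = 5 × 12 + 1
12 = 12 × 1 + 0
Continued fraction: [5; 12]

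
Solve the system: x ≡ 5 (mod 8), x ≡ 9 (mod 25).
109

Using Chinese Remainder Theorem:
M = 8 × 25 = 200
M1 = 25, M2 = 8
y1 = 25^(-1) mod 8 = 1
y2 = 8^(-1) mod 25 = 22
x = (5×25×1 + 9×8×22) mod 200 = 109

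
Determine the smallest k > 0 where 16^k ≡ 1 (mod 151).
15

151 is prime, so ord(16) divides φ(151) = 150.
Divisors of 150: 1, 2, 3, 5, 6, 10, 15, 25, 30, 50, 75, 150.
Repeated squaring: 16^1 ≡ 16, 16^2 ≡ 105, 16^4 ≡ 2, 16^8 ≡ 4, 16^16 ≡ 16, 16^32 ≡ 105, 16^64 ≡ 2, 16^128 ≡ 4 (mod 151).
Test 16^d mod 151 for each divisor d in increasing order:
16^1 ≡ 16
16^2 ≡ 105
16^3 = 16^2·16^1 ≡ 19
16^5 = 16^4·16^1 ≡ 32
16^6 = 16^4·16^2 ≡ 59
16^10 = 16^8·16^2 ≡ 118
16^15 = 16^8·16^4·16^2·16^1 ≡ 1  ← first divisor giving 1
The order is 15.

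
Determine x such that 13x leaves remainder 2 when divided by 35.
x ≡ 19 (mod 35)

gcd(13, 35) = 1, which divides 2, so solutions exist.
Find 13^(-1) mod 35 by the extended Euclidean algorithm:
35 = 2 × 13 + 9  ⟹  9 = (1)·35 + (-2)·13
13 = 1 × 9 + 4  ⟹  4 = (-1)·35 + (3)·13
9 = 2 × 4 + 1  ⟹  1 = (3)·35 + (-8)·13
So (-8)·13 ≡ 1 (mod 35), i.e. 13^(-1) ≡ -8 ≡ 27 (mod 35).
x ≡ 27 × 2 = 54 ≡ 19 (mod 35).
Check: 13 × 19 = 247 ≡ 2 (mod 35).
Unique solution: x ≡ 19 (mod 35)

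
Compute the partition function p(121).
2056148051

p(n) counts ways to write n as a sum of positive integers (order ignored).
Euler's pentagonal recurrence: p(k) = p(k-1) + p(k-2) - p(k-5) - p(k-7) + p(k-12) + p(k-15) - ... (offsets j(3j∓1)/2, signs ++--, p(0)=1, p(<0)=0).
DP table for k = 0..120: p(0)=1, p(1)=1, p(2)=2, p(3)=3, p(4)=5, p(5)=7, p(6)=11, p(7)=15, p(8)=22, p(9)=30, p(10)=42, p(11)=56, p(12)=77, p(13)=101, p(14)=135, p(15)=176, p(16)=231, p(17)=297, p(18)=385, p(19)=490, p(20)=627, p(21)=792, p(22)=1002, p(23)=1255, p(24)=1575, p(25)=1958, p(26)=2436, p(27)=3010, p(28)=3718, p(29)=4565, p(30)=5604, p(31)=6842, p(32)=8349, p(33)=10143, p(34)=12310, p(35)=14883, p(36)=17977, p(37)=21637, p(38)=26015, p(39)=31185, p(40)=37338, p(41)=44583, p(42)=53174, p(43)=63261, p(44)=75175, p(45)=89134, p(46)=105558, p(47)=124754, p(48)=147273, p(49)=173525, p(50)=204226, p(51)=239943, p(52)=281589, p(53)=329931, p(54)=386155, p(55)=451276, p(56)=526823, p(57)=614154, p(58)=715220, p(59)=831820, p(60)=966467, p(61)=1121505, p(62)=1300156, p(63)=1505499, p(64)=1741630, p(65)=2012558, p(66)=2323520, p(67)=2679689, p(68)=3087735, p(69)=3554345, p(70)=4087968, p(71)=4697205, p(72)=5392783, p(73)=6185689, p(74)=7089500, p(75)=8118264, p(76)=9289091, p(77)=10619863, p(78)=12132164, p(79)=13848650, p(80)=15796476, p(81)=18004327, p(82)=20506255, p(83)=23338469, p(84)=26543660, p(85)=30167357, p(86)=34262962, p(87)=38887673, p(88)=44108109, p(89)=49995925, p(90)=56634173, p(91)=64112359, p(92)=72533807, p(93)=82010177, p(94)=92669720, p(95)=104651419, p(96)=118114304, p(97)=133230930, p(98)=150198136, p(99)=169229875, p(100)=190569292, p(101)=214481126, p(102)=241265379, p(103)=271248950, p(104)=304801365, p(105)=342325709, p(106)=384276336, p(107)=431149389, p(108)=483502844, p(109)=541946240, p(110)=607163746, p(111)=679903203, p(112)=761002156, p(113)=851376628, p(114)=952050665, p(115)=1064144451, p(116)=1188908248, p(117)=1327710076, p(118)=1482074143, p(119)=1653668665, p(120)=1844349560.
Final step: p(121) = p(120) + p(119) - p(116) - p(114) + p(109) + p(106) - p(99) - p(95) + p(86) + p(81) - p(70) - p(64) + p(51) + p(44) - p(29) - p(21) + p(4)
= 1844349560 + 1653668665 - 1188908248 - 952050665 + 541946240 + 384276336 - 169229875 - 104651419 + 34262962 + 18004327 - 4087968 - 1741630 + 239943 + 75175 - 4565 - 792 + 5
= 2056148051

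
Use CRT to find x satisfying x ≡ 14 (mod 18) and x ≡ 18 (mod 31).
266

Using Chinese Remainder Theorem:
M = 18 × 31 = 558
M1 = 31, M2 = 18
y1 = 31^(-1) mod 18 = 7
y2 = 18^(-1) mod 31 = 19
x = (14×31×7 + 18×18×19) mod 558 = 266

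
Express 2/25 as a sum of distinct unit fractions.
1/13 + 1/325

Greedy algorithm:
2/25: ceiling(25/2) = 13, use 1/13
1/325: ceiling(325/1) = 325, use 1/325
Result: 2/25 = 1/13 + 1/325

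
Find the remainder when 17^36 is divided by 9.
1

Repeated squaring. Binary of 36 = 100100.
17^1 ≡ 8 (mod 9); 17^2 ≡ 1 (mod 9); 17^4 ≡ 1 (mod 9); 17^8 ≡ 1 (mod 9); 17^16 ≡ 1 (mod 9); 17^32 ≡ 1 (mod 9)
17^36 = 17^4 × 17^32 ≡ 1 (mod 9)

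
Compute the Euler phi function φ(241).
240

241 = 241
φ(n) = n × ∏(1 - 1/p) for each prime p dividing n
φ(241) = 241 × (1 - 1/241) = 240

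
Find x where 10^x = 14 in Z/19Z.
11

Baby-step giant-step with step n = ⌈√19⌉ = 5.
Baby steps 10^j mod 19 (j:value) for j=0..4: 0:1, 1:10, 2:5, 3:12, 4:6.
Giant-step multiplier: 10^(-5) ≡ 10^(18-5) = 10^13 ≡ 13 (mod 19).
Giant steps γ_i = 14·13^i mod 19: γ_0=14, γ_1=11, γ_2=10 (in table at j=1).
x = i·n + j = 2·5 + 1 = 11.
Check: 10^11 ≡ 14 (mod 19).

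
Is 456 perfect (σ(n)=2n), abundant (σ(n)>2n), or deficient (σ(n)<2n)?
abundant

Proper divisors of 456: sum = 1 + 2 + 3 + 4 + 6 + 8 + 12 + 19 + 24 + 38 + 57 + 76 + 114 + 152 + 228 = 744
Since 744 > 456, 456 is abundant.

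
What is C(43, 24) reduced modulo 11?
3

Using Lucas' theorem:
Write n=43 and k=24 in base 11:
n in base 11: [3, 10]
k in base 11: [2, 2]
C(43,24) mod 11 = ∏ C(n_i, k_i) mod 11
Digit binomials (mod 11): C(3,2) = 3; C(10,2) = 45 ≡ 1
Product: 3 × 1 = 3 ≡ 3 (mod 11)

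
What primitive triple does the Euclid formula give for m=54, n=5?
(2891, 540, 2941)

Euclid's formula: a = m² - n², b = 2mn, c = m² + n²
m = 54, n = 5
a = 54² - 5² = 2916 - 25 = 2891
b = 2 × 54 × 5 = 540
c = 54² + 5² = 2916 + 25 = 2941
Verification: 2891² + 540² = 8357881 + 291600 = 8649481 = 2941² ✓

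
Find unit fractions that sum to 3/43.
1/15 + 1/323 + 1/208335

Greedy algorithm:
3/43: ceiling(43/3) = 15, use 1/15
2/645: ceiling(645/2) = 323, use 1/323
1/208335: ceiling(208335/1) = 208335, use 1/208335
Result: 3/43 = 1/15 + 1/323 + 1/208335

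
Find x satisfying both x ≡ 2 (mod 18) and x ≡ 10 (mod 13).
218

Using Chinese Remainder Theorem:
M = 18 × 13 = 234
M1 = 13, M2 = 18
y1 = 13^(-1) mod 18 = 7
y2 = 18^(-1) mod 13 = 8
x = (2×13×7 + 10×18×8) mod 234 = 218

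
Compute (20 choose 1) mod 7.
6

Using Lucas' theorem:
Write n=20 and k=1 in base 7:
n in base 7: [2, 6]
k in base 7: [0, 1]
C(20,1) mod 7 = ∏ C(n_i, k_i) mod 7
Digit binomials (mod 7): C(2,0) = 1; C(6,1) = 6
Product: 1 × 6 = 6 ≡ 6 (mod 7)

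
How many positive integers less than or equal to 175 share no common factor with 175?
120

175 = 5^2 × 7
φ(n) = n × ∏(1 - 1/p) for each prime p dividing n
φ(175) = 175 × (1 - 1/5) × (1 - 1/7) = 120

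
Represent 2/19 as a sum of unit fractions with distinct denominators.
1/10 + 1/190

Greedy algorithm:
2/19: ceiling(19/2) = 10, use 1/10
1/190: ceiling(190/1) = 190, use 1/190
Result: 2/19 = 1/10 + 1/190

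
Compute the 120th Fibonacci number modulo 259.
140

Matrix identity: Q^n = [[F_(n+1), F_n], [F_n, F_(n-1)]] with Q = [[1,1],[1,0]].
n = 120 = 1111000₂. Square-and-multiply, entries mod 259:
Q^1 = [[1,1],[1,0]]
Q^3 = (Q^1)²·Q = [[3,2],[2,1]]
Q^7 = (Q^3)²·Q = [[21,13],[13,8]]
Q^15 = (Q^7)²·Q = [[210,92],[92,118]]
Q^30 = (Q^15)² = [[246,132],[132,114]]
Q^60 = (Q^30)² = [[240,123],[123,117]]
Q^120 = (Q^60)² = [[209,140],[140,69]]
F_120 mod 259 = Q^120[0][1] = 140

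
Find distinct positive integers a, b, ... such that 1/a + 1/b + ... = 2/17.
1/9 + 1/153

Greedy algorithm:
2/17: ceiling(17/2) = 9, use 1/9
1/153: ceiling(153/1) = 153, use 1/153
Result: 2/17 = 1/9 + 1/153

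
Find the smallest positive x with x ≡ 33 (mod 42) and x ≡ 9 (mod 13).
243

Using Chinese Remainder Theorem:
M = 42 × 13 = 546
M1 = 13, M2 = 42
y1 = 13^(-1) mod 42 = 13
y2 = 42^(-1) mod 13 = 9
x = (33×13×13 + 9×42×9) mod 546 = 243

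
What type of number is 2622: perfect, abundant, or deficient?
abundant

Proper divisors of 2622: sum = 1 + 2 + 3 + 6 + 19 + 23 + 38 + 46 + 57 + 69 + 114 + 138 + 437 + 874 + 1311 = 3138
Since 3138 > 2622, 2622 is abundant.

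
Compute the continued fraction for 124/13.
[9; 1, 1, 6]

Euclidean algorithm steps:
124 = 9 × 13 + 7
13 = 1 × 7 + 6
7 = 1 × 6 + 1
6 = 6 × 1 + 0
Continued fraction: [9; 1, 1, 6]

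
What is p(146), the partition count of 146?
27517052599

p(n) counts ways to write n as a sum of positive integers (order ignored).
Euler's pentagonal recurrence: p(k) = p(k-1) + p(k-2) - p(k-5) - p(k-7) + p(k-12) + p(k-15) - ... (offsets j(3j∓1)/2, signs ++--, p(0)=1, p(<0)=0).
DP table for k = 0..145: p(0)=1, p(1)=1, p(2)=2, p(3)=3, p(4)=5, p(5)=7, p(6)=11, p(7)=15, p(8)=22, p(9)=30, p(10)=42, p(11)=56, p(12)=77, p(13)=101, p(14)=135, p(15)=176, p(16)=231, p(17)=297, p(18)=385, p(19)=490, p(20)=627, p(21)=792, p(22)=1002, p(23)=1255, p(24)=1575, p(25)=1958, p(26)=2436, p(27)=3010, p(28)=3718, p(29)=4565, p(30)=5604, p(31)=6842, p(32)=8349, p(33)=10143, p(34)=12310, p(35)=14883, p(36)=17977, p(37)=21637, p(38)=26015, p(39)=31185, p(40)=37338, p(41)=44583, p(42)=53174, p(43)=63261, p(44)=75175, p(45)=89134, p(46)=105558, p(47)=124754, p(48)=147273, p(49)=173525, p(50)=204226, p(51)=239943, p(52)=281589, p(53)=329931, p(54)=386155, p(55)=451276, p(56)=526823, p(57)=614154, p(58)=715220, p(59)=831820, p(60)=966467, p(61)=1121505, p(62)=1300156, p(63)=1505499, p(64)=1741630, p(65)=2012558, p(66)=2323520, p(67)=2679689, p(68)=3087735, p(69)=3554345, p(70)=4087968, p(71)=4697205, p(72)=5392783, p(73)=6185689, p(74)=7089500, p(75)=8118264, p(76)=9289091, p(77)=10619863, p(78)=12132164, p(79)=13848650, p(80)=15796476, p(81)=18004327, p(82)=20506255, p(83)=23338469, p(84)=26543660, p(85)=30167357, p(86)=34262962, p(87)=38887673, p(88)=44108109, p(89)=49995925, p(90)=56634173, p(91)=64112359, p(92)=72533807, p(93)=82010177, p(94)=92669720, p(95)=104651419, p(96)=118114304, p(97)=133230930, p(98)=150198136, p(99)=169229875, p(100)=190569292, p(101)=214481126, p(102)=241265379, p(103)=271248950, p(104)=304801365, p(105)=342325709, p(106)=384276336, p(107)=431149389, p(108)=483502844, p(109)=541946240, p(110)=607163746, p(111)=679903203, p(112)=761002156, p(113)=851376628, p(114)=952050665, p(115)=1064144451, p(116)=1188908248, p(117)=1327710076, p(118)=1482074143, p(119)=1653668665, p(120)=1844349560, p(121)=2056148051, p(122)=2291320912, p(123)=2552338241, p(124)=2841940500, p(125)=3163127352, p(126)=3519222692, p(127)=3913864295, p(128)=4351078600, p(129)=4835271870, p(130)=5371315400, p(131)=5964539504, p(132)=6620830889, p(133)=7346629512, p(134)=8149040695, p(135)=9035836076, p(136)=10015581680, p(137)=11097645016, p(138)=12292341831, p(139)=13610949895, p(140)=15065878135, p(141)=16670689208, p(142)=18440293320, p(143)=20390982757, p(144)=22540654445, p(145)=24908858009.
Final step: p(146) = p(145) + p(144) - p(141) - p(139) + p(134) + p(131) - p(124) - p(120) + p(111) + p(106) - p(95) - p(89) + p(76) + p(69) - p(54) - p(46) + p(29) + p(20) - p(1)
= 24908858009 + 22540654445 - 16670689208 - 13610949895 + 8149040695 + 5964539504 - 2841940500 - 1844349560 + 679903203 + 384276336 - 104651419 - 49995925 + 9289091 + 3554345 - 386155 - 105558 + 4565 + 627 - 1
= 27517052599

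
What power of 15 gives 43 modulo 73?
69

Baby-step giant-step with step n = ⌈√73⌉ = 9.
Baby steps 15^j mod 73 (j:value) for j=0..8: 0:1, 1:15, 2:6, 3:17, 4:36, 5:29, 6:70, 7:28, 8:55.
Giant-step multiplier: 15^(-9) ≡ 15^(72-9) = 15^63 ≡ 10 (mod 73).
Giant steps γ_i = 43·10^i mod 73: γ_0=43, γ_1=65, γ_2=66, γ_3=3, γ_4=30, γ_5=8, γ_6=7, γ_7=70 (in table at j=6).
x = i·n + j = 7·9 + 6 = 69.
Check: 15^69 ≡ 43 (mod 73).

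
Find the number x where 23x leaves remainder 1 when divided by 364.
95

gcd(23, 364) = 1, so the inverse exists.
Extended Euclidean algorithm on (364, 23):
364 = 15 × 23 + 19  ⟹  19 = (1)·364 + (-15)·23
23 = 1 × 19 + 4  ⟹  4 = (-1)·364 + (16)·23
19 = 4 × 4 + 3  ⟹  3 = (5)·364 + (-79)·23
4 = 1 × 3 + 1  ⟹  1 = (-6)·364 + (95)·23
So (95)·23 ≡ 1 (mod 364), i.e. 23^(-1) ≡ 95 (mod 364).
Check: 23 × 95 = 2185 ≡ 1 (mod 364)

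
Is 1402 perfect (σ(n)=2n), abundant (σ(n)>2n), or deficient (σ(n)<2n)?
deficient

Proper divisors of 1402: sum = 1 + 2 + 701 = 704
Since 704 < 1402, 1402 is deficient.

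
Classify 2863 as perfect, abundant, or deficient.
deficient

Proper divisors of 2863: sum = 1 + 7 + 409 = 417
Since 417 < 2863, 2863 is deficient.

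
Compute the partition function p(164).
156919475295

p(n) counts ways to write n as a sum of positive integers (order ignored).
Euler's pentagonal recurrence: p(k) = p(k-1) + p(k-2) - p(k-5) - p(k-7) + p(k-12) + p(k-15) - ... (offsets j(3j∓1)/2, signs ++--, p(0)=1, p(<0)=0).
DP table for k = 0..163: p(0)=1, p(1)=1, p(2)=2, p(3)=3, p(4)=5, p(5)=7, p(6)=11, p(7)=15, p(8)=22, p(9)=30, p(10)=42, p(11)=56, p(12)=77, p(13)=101, p(14)=135, p(15)=176, p(16)=231, p(17)=297, p(18)=385, p(19)=490, p(20)=627, p(21)=792, p(22)=1002, p(23)=1255, p(24)=1575, p(25)=1958, p(26)=2436, p(27)=3010, p(28)=3718, p(29)=4565, p(30)=5604, p(31)=6842, p(32)=8349, p(33)=10143, p(34)=12310, p(35)=14883, p(36)=17977, p(37)=21637, p(38)=26015, p(39)=31185, p(40)=37338, p(41)=44583, p(42)=53174, p(43)=63261, p(44)=75175, p(45)=89134, p(46)=105558, p(47)=124754, p(48)=147273, p(49)=173525, p(50)=204226, p(51)=239943, p(52)=281589, p(53)=329931, p(54)=386155, p(55)=451276, p(56)=526823, p(57)=614154, p(58)=715220, p(59)=831820, p(60)=966467, p(61)=1121505, p(62)=1300156, p(63)=1505499, p(64)=1741630, p(65)=2012558, p(66)=2323520, p(67)=2679689, p(68)=3087735, p(69)=3554345, p(70)=4087968, p(71)=4697205, p(72)=5392783, p(73)=6185689, p(74)=7089500, p(75)=8118264, p(76)=9289091, p(77)=10619863, p(78)=12132164, p(79)=13848650, p(80)=15796476, p(81)=18004327, p(82)=20506255, p(83)=23338469, p(84)=26543660, p(85)=30167357, p(86)=34262962, p(87)=38887673, p(88)=44108109, p(89)=49995925, p(90)=56634173, p(91)=64112359, p(92)=72533807, p(93)=82010177, p(94)=92669720, p(95)=104651419, p(96)=118114304, p(97)=133230930, p(98)=150198136, p(99)=169229875, p(100)=190569292, p(101)=214481126, p(102)=241265379, p(103)=271248950, p(104)=304801365, p(105)=342325709, p(106)=384276336, p(107)=431149389, p(108)=483502844, p(109)=541946240, p(110)=607163746, p(111)=679903203, p(112)=761002156, p(113)=851376628, p(114)=952050665, p(115)=1064144451, p(116)=1188908248, p(117)=1327710076, p(118)=1482074143, p(119)=1653668665, p(120)=1844349560, p(121)=2056148051, p(122)=2291320912, p(123)=2552338241, p(124)=2841940500, p(125)=3163127352, p(126)=3519222692, p(127)=3913864295, p(128)=4351078600, p(129)=4835271870, p(130)=5371315400, p(131)=5964539504, p(132)=6620830889, p(133)=7346629512, p(134)=8149040695, p(135)=9035836076, p(136)=10015581680, p(137)=11097645016, p(138)=12292341831, p(139)=13610949895, p(140)=15065878135, p(141)=16670689208, p(142)=18440293320, p(143)=20390982757, p(144)=22540654445, p(145)=24908858009, p(146)=27517052599, p(147)=30388671978, p(148)=33549419497, p(149)=37027355200, p(150)=40853235313, p(151)=45060624582, p(152)=49686288421, p(153)=54770336324, p(154)=60356673280, p(155)=66493182097, p(156)=73232243759, p(157)=80630964769, p(158)=88751778802, p(159)=97662728555, p(160)=107438159466, p(161)=118159068427, p(162)=129913904637, p(163)=142798995930.
Final step: p(164) = p(163) + p(162) - p(159) - p(157) + p(152) + p(149) - p(142) - p(138) + p(129) + p(124) - p(113) - p(107) + p(94) + p(87) - p(72) - p(64) + p(47) + p(38) - p(19) - p(9)
= 142798995930 + 129913904637 - 97662728555 - 80630964769 + 49686288421 + 37027355200 - 18440293320 - 12292341831 + 4835271870 + 2841940500 - 851376628 - 431149389 + 92669720 + 38887673 - 5392783 - 1741630 + 124754 + 26015 - 490 - 30
= 156919475295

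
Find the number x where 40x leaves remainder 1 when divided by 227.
210

gcd(40, 227) = 1, so the inverse exists.
Extended Euclidean algorithm on (227, 40):
227 = 5 × 40 + 27  ⟹  27 = (1)·227 + (-5)·40
40 = 1 × 27 + 13  ⟹  13 = (-1)·227 + (6)·40
27 = 2 × 13 + 1  ⟹  1 = (3)·227 + (-17)·40
So (-17)·40 ≡ 1 (mod 227), i.e. 40^(-1) ≡ -17 ≡ 210 (mod 227).
Check: 40 × 210 = 8400 ≡ 1 (mod 227)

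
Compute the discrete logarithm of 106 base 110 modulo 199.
66

Baby-step giant-step with step n = ⌈√199⌉ = 15.
Baby steps 110^j mod 199 (j:value) for j=0..14: 0:1, 1:110, 2:160, 3:88, 4:128, 5:150, 6:182, 7:120, 8:66, 9:96, 10:13, 11:37, 12:90, 13:149, 14:72.
Giant-step multiplier: 110^(-15) ≡ 110^(198-15) = 110^183 ≡ 194 (mod 199).
Giant steps γ_i = 106·194^i mod 199: γ_0=106, γ_1=67, γ_2=63, γ_3=83, γ_4=182 (in table at j=6).
x = i·n + j = 4·15 + 6 = 66.
Check: 110^66 ≡ 106 (mod 199).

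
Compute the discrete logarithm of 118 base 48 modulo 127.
29

Baby-step giant-step with step n = ⌈√127⌉ = 12.
Baby steps 48^j mod 127 (j:value) for j=0..11: 0:1, 1:48, 2:18, 3:102, 4:70, 5:58, 6:117, 7:28, 8:74, 9:123, 10:62, 11:55.
Giant-step multiplier: 48^(-12) ≡ 48^(126-12) = 48^114 ≡ 47 (mod 127).
Giant steps γ_i = 118·47^i mod 127: γ_0=118, γ_1=85, γ_2=58 (in table at j=5).
x = i·n + j = 2·12 + 5 = 29.
Check: 48^29 ≡ 118 (mod 127).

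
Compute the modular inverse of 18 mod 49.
30

gcd(18, 49) = 1, so the inverse exists.
Extended Euclidean algorithm on (49, 18):
49 = 2 × 18 + 13  ⟹  13 = (1)·49 + (-2)·18
18 = 1 × 13 + 5  ⟹  5 = (-1)·49 + (3)·18
13 = 2 × 5 + 3  ⟹  3 = (3)·49 + (-8)·18
5 = 1 × 3 + 2  ⟹  2 = (-4)·49 + (11)·18
3 = 1 × 2 + 1  ⟹  1 = (7)·49 + (-19)·18
So (-19)·18 ≡ 1 (mod 49), i.e. 18^(-1) ≡ -19 ≡ 30 (mod 49).
Check: 18 × 30 = 540 ≡ 1 (mod 49)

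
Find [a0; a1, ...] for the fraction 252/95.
[2; 1, 1, 1, 7, 4]

Euclidean algorithm steps:
252 = 2 × 95 + 62
95 = 1 × 62 + 33
62 = 1 × 33 + 29
33 = 1 × 29 + 4
29 = 7 × 4 + 1
4 = 4 × 1 + 0
Continued fraction: [2; 1, 1, 1, 7, 4]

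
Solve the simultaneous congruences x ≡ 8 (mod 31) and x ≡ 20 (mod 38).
628

Using Chinese Remainder Theorem:
M = 31 × 38 = 1178
M1 = 38, M2 = 31
y1 = 38^(-1) mod 31 = 9
y2 = 31^(-1) mod 38 = 27
x = (8×38×9 + 20×31×27) mod 1178 = 628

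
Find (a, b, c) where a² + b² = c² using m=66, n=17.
(4067, 2244, 4645)

Euclid's formula: a = m² - n², b = 2mn, c = m² + n²
m = 66, n = 17
a = 66² - 17² = 4356 - 289 = 4067
b = 2 × 66 × 17 = 2244
c = 66² + 17² = 4356 + 289 = 4645
Verification: 4067² + 2244² = 16540489 + 5035536 = 21576025 = 4645² ✓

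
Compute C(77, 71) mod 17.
16

Using Lucas' theorem:
Write n=77 and k=71 in base 17:
n in base 17: [4, 9]
k in base 17: [4, 3]
C(77,71) mod 17 = ∏ C(n_i, k_i) mod 17
Digit binomials (mod 17): C(4,4) = 1; C(9,3) = 84 ≡ 16
Product: 1 × 16 = 16 ≡ 16 (mod 17)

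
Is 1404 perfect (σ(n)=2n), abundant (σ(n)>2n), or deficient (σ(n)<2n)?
abundant

Proper divisors of 1404: sum = 1 + 2 + 3 + 4 + 6 + 9 + 12 + 13 + ... + 234 + 351 + 468 + 702 (23 divisors) = 2516
Since 2516 > 1404, 1404 is abundant.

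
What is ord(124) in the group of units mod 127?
63

127 is prime, so ord(124) divides φ(127) = 126.
Divisors of 126: 1, 2, 3, 6, 7, 9, 14, 18, 21, 42, 63, 126.
Repeated squaring: 124^1 ≡ 124, 124^2 ≡ 9, 124^4 ≡ 81, 124^8 ≡ 84, 124^16 ≡ 71, 124^32 ≡ 88, 124^64 ≡ 124 (mod 127).
Test 124^d mod 127 for each divisor d in increasing order:
124^1 ≡ 124
124^2 ≡ 9
124^3 = 124^2·124^1 ≡ 100
124^6 = 124^4·124^2 ≡ 94
124^7 = 124^4·124^2·124^1 ≡ 99
124^9 = 124^8·124^1 ≡ 2
124^14 = 124^8·124^4·124^2 ≡ 22
124^18 = 124^16·124^2 ≡ 4
124^21 = 124^16·124^4·124^1 ≡ 19
124^42 = 124^32·124^8·124^2 ≡ 107
124^63 = 124^32·124^16·124^8·124^4·124^2·124^1 ≡ 1  ← first divisor giving 1
The order is 63.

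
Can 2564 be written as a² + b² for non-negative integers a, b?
8² + 50² (a=8, b=50)

Factorization: 2564 = 2^2 × 641
By Fermat: n is sum of two squares iff every prime p ≡ 3 (mod 4) appears to even power.
All primes ≡ 3 (mod 4) appear to even power.
Search a = 0, 1, 2, … for 2564 - a² a perfect square: first hit at a = 8: 2564 - 64 = 2500 = 50².
2564 = 8² + 50² = 64 + 2500 ✓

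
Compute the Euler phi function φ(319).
280

319 = 11 × 29
φ(n) = n × ∏(1 - 1/p) for each prime p dividing n
φ(319) = 319 × (1 - 1/11) × (1 - 1/29) = 280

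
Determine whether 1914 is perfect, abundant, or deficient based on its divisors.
abundant

Proper divisors of 1914: sum = 1 + 2 + 3 + 6 + 11 + 22 + 29 + 33 + 58 + 66 + 87 + 174 + 319 + 638 + 957 = 2406
Since 2406 > 1914, 1914 is abundant.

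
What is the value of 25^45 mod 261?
226

Repeated squaring. Binary of 45 = 101101.
25^1 ≡ 25 (mod 261); 25^2 ≡ 103 (mod 261); 25^4 ≡ 169 (mod 261); 25^8 ≡ 112 (mod 261); 25^16 ≡ 16 (mod 261); 25^32 ≡ 256 (mod 261)
25^45 = 25^1 × 25^4 × 25^8 × 25^32 ≡ 226 (mod 261)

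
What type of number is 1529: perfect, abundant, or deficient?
deficient

Proper divisors of 1529: sum = 1 + 11 + 139 = 151
Since 151 < 1529, 1529 is deficient.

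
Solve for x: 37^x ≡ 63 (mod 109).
72

Baby-step giant-step with step n = ⌈√109⌉ = 11.
Baby steps 37^j mod 109 (j:value) for j=0..10: 0:1, 1:37, 2:61, 3:77, 4:15, 5:10, 6:43, 7:65, 8:7, 9:41, 10:100.
Giant-step multiplier: 37^(-11) ≡ 37^(108-11) = 37^97 ≡ 18 (mod 109).
Giant steps γ_i = 63·18^i mod 109: γ_0=63, γ_1=44, γ_2=29, γ_3=86, γ_4=22, γ_5=69, γ_6=43 (in table at j=6).
x = i·n + j = 6·11 + 6 = 72.
Check: 37^72 ≡ 63 (mod 109).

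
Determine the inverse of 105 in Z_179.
104

gcd(105, 179) = 1, so the inverse exists.
Extended Euclidean algorithm on (179, 105):
179 = 1 × 105 + 74  ⟹  74 = (1)·179 + (-1)·105
105 = 1 × 74 + 31  ⟹  31 = (-1)·179 + (2)·105
74 = 2 × 31 + 12  ⟹  12 = (3)·179 + (-5)·105
31 = 2 × 12 + 7  ⟹  7 = (-7)·179 + (12)·105
12 = 1 × 7 + 5  ⟹  5 = (10)·179 + (-17)·105
7 = 1 × 5 + 2  ⟹  2 = (-17)·179 + (29)·105
5 = 2 × 2 + 1  ⟹  1 = (44)·179 + (-75)·105
So (-75)·105 ≡ 1 (mod 179), i.e. 105^(-1) ≡ -75 ≡ 104 (mod 179).
Check: 105 × 104 = 10920 ≡ 1 (mod 179)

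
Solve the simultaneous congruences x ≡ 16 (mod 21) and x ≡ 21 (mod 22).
373

Using Chinese Remainder Theorem:
M = 21 × 22 = 462
M1 = 22, M2 = 21
y1 = 22^(-1) mod 21 = 1
y2 = 21^(-1) mod 22 = 21
x = (16×22×1 + 21×21×21) mod 462 = 373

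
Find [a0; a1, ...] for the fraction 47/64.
[0; 1, 2, 1, 3, 4]

Euclidean algorithm steps:
47 = 0 × 64 + 47
64 = 1 × 47 + 17
47 = 2 × 17 + 13
17 = 1 × 13 + 4
13 = 3 × 4 + 1
4 = 4 × 1 + 0
Continued fraction: [0; 1, 2, 1, 3, 4]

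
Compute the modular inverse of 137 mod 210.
23

gcd(137, 210) = 1, so the inverse exists.
Extended Euclidean algorithm on (210, 137):
210 = 1 × 137 + 73  ⟹  73 = (1)·210 + (-1)·137
137 = 1 × 73 + 64  ⟹  64 = (-1)·210 + (2)·137
73 = 1 × 64 + 9  ⟹  9 = (2)·210 + (-3)·137
64 = 7 × 9 + 1  ⟹  1 = (-15)·210 + (23)·137
So (23)·137 ≡ 1 (mod 210), i.e. 137^(-1) ≡ 23 (mod 210).
Check: 137 × 23 = 3151 ≡ 1 (mod 210)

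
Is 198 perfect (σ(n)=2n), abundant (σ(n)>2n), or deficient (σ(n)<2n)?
abundant

Proper divisors of 198: sum = 1 + 2 + 3 + 6 + 9 + 11 + 18 + 22 + 33 + 66 + 99 = 270
Since 270 > 198, 198 is abundant.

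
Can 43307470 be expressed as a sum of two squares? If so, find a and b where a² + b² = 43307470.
Not possible

Factorization: 43307470 = 2 × 5 × 163^3
By Fermat: n is sum of two squares iff every prime p ≡ 3 (mod 4) appears to even power.
Prime(s) ≡ 3 (mod 4) with odd exponent: [(163, 3)]
Therefore 43307470 cannot be expressed as a² + b².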